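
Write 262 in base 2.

Using repeated division by 2:
262 ÷ 2 = 131 remainder 0
131 ÷ 2 = 65 remainder 1
65 ÷ 2 = 32 remainder 1
32 ÷ 2 = 16 remainder 0
16 ÷ 2 = 8 remainder 0
8 ÷ 2 = 4 remainder 0
4 ÷ 2 = 2 remainder 0
2 ÷ 2 = 1 remainder 0
1 ÷ 2 = 0 remainder 1
Reading remainders bottom to top: 100000110



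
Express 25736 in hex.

Using repeated division by 16 (digits 10–15 are A–F):
25736 ÷ 16 = 1608 remainder 8
1608 ÷ 16 = 100 remainder 8
100 ÷ 16 = 6 remainder 4
6 ÷ 16 = 0 remainder 6
Reading remainders bottom to top: 6488



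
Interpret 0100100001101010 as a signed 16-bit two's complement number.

Binary: 0100100001101010
Sign bit: 0 (non-negative)
Read directly as an unsigned value:
0100100001101010 = 16384 + 2048 + 64 + 32 + 8 + 2 = 18538
Value: 18538



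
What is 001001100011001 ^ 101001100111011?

XOR: 1 when bits differ
  001001100011001
^ 101001100111011
-----------------
  100000000100010
Decimal: 4889 ^ 21307 = 16418



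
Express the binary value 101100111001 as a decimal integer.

Sum of powers of 2 for each 1-bit:
2^0 + 2^3 + 2^4 + 2^5 + 2^8 + 2^9 + 2^11
= 1 + 8 + 16 + 32 + 256 + 512 + 2048
= 2873



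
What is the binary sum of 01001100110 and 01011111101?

Add column by column from the right: bit + bit + carry-in; write the sum mod 2, carry 1 when the sum is 2 or 3.
carry:  10111111000
        01001100110
+       01011111101
-------------------
       010101100011
(the carry out of the leftmost column, 0, becomes the leading bit)
Decimal check:
  01001100110 = 512 + 64 + 32 + 4 + 2 = 614
  01011111101 = 512 + 128 + 64 + 32 + 16 + 8 + 4 + 1 = 765
  614 + 765 = 1379, and 010101100011 = 1024 + 256 + 64 + 32 + 2 + 1 = 1379 ✓



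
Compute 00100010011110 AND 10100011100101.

AND: 1 only when both bits are 1
  00100010011110
& 10100011100101
----------------
  00100010000100
Decimal: 2206 & 10469 = 2180



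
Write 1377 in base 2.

Using repeated division by 2:
1377 ÷ 2 = 688 remainder 1
688 ÷ 2 = 344 remainder 0
344 ÷ 2 = 172 remainder 0
172 ÷ 2 = 86 remainder 0
86 ÷ 2 = 43 remainder 0
43 ÷ 2 = 21 remainder 1
21 ÷ 2 = 10 remainder 1
10 ÷ 2 = 5 remainder 0
5 ÷ 2 = 2 remainder 1
2 ÷ 2 = 1 remainder 0
1 ÷ 2 = 0 remainder 1
Reading remainders bottom to top: 10101100001



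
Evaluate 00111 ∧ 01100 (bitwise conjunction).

AND: 1 only when both bits are 1
  00111
& 01100
-------
  00100
Decimal: 7 & 12 = 4



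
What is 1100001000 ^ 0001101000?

XOR: 1 when bits differ
  1100001000
^ 0001101000
------------
  1101100000
Decimal: 776 ^ 104 = 864



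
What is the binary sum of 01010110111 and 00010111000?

Add column by column from the right: bit + bit + carry-in; write the sum mod 2, carry 1 when the sum is 2 or 3.
carry:  00101100000
        01010110111
+       00010111000
-------------------
       001101101111
(the carry out of the leftmost column, 0, becomes the leading bit)
Decimal check:
  01010110111 = 512 + 128 + 32 + 16 + 4 + 2 + 1 = 695
  00010111000 = 128 + 32 + 16 + 8 = 184
  695 + 184 = 879, and 001101101111 = 512 + 256 + 64 + 32 + 8 + 4 + 2 + 1 = 879 ✓



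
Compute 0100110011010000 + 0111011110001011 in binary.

Add column by column from the right: bit + bit + carry-in; write the sum mod 2, carry 1 when the sum is 2 or 3.
carry:  1111111100000000
        0100110011010000
+       0111011110001011
------------------------
       01100010001011011
(the carry out of the leftmost column, 0, becomes the leading bit)
Decimal check:
  0100110011010000 = 16384 + 2048 + 1024 + 128 + 64 + 16 = 19664
  0111011110001011 = 16384 + 8192 + 4096 + 1024 + 512 + 256 + 128 + 8 + 2 + 1 = 30603
  19664 + 30603 = 50267, and 01100010001011011 = 32768 + 16384 + 1024 + 64 + 16 + 8 + 2 + 1 = 50267 ✓



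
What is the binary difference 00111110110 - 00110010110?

Method 1 - Direct subtraction (column by column from the right: bit − bit − borrow-in; if negative, add 2 and borrow 1 from the next column):
borrow: 00000000000
        00111110110
-       00110010110
-------------------
        00001100000

Method 2 - Add two's complement:
Two's complement of 00110010110: invert → 11001101001, add 1 → 11001101010
  00111110110
+ 11001101010
-------------
 100001100000  (end carry out of the top bit = 1)
Discarding the end carry: 00001100000
Decimal check:
  00111110110 = 256 + 128 + 64 + 32 + 16 + 4 + 2 = 502
  00110010110 = 256 + 128 + 16 + 4 + 2 = 406
  502 - 406 = 96, and 00001100000 = 64 + 32 = 96 ✓



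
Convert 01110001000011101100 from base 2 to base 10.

Sum of powers of 2 for each 1-bit:
2^2 + 2^3 + 2^5 + 2^6 + 2^7 + 2^12 + 2^16 + 2^17 + 2^18
= 4 + 8 + 32 + 64 + 128 + 4096 + 65536 + 131072 + 262144
= 463084



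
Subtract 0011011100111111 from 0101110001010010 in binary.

Method 1 - Direct subtraction (column by column from the right: bit − bit − borrow-in; if negative, add 2 and borrow 1 from the next column):
borrow: 0100111001111110
        0101110001010010
-       0011011100111111
------------------------
        0010010100010011

Method 2 - Add two's complement:
Two's complement of 0011011100111111: invert → 1100100011000000, add 1 → 1100100011000001
  0101110001010010
+ 1100100011000001
------------------
 10010010100010011  (end carry out of the top bit = 1)
Discarding the end carry: 0010010100010011
Decimal check:
  0101110001010010 = 16384 + 4096 + 2048 + 1024 + 64 + 16 + 2 = 23634
  0011011100111111 = 8192 + 4096 + 1024 + 512 + 256 + 32 + 16 + 8 + 4 + 2 + 1 = 14143
  23634 - 14143 = 9491, and 0010010100010011 = 8192 + 1024 + 256 + 16 + 2 + 1 = 9491 ✓



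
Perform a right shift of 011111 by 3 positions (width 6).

Original: 011111 (decimal 31)
Shift right by 3 positions
Drop the 3 low bits; fill with zeros on the left
Result: 000011 (decimal 3)
Equivalent: 31 >> 3 = 31 ÷ 2^3 = 3



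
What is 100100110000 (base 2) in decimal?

Sum of powers of 2 for each 1-bit:
2^4 + 2^5 + 2^8 + 2^11
= 16 + 32 + 256 + 2048
= 2352



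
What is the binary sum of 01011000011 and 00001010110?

Add column by column from the right: bit + bit + carry-in; write the sum mod 2, carry 1 when the sum is 2 or 3.
carry:  00110001100
        01011000011
+       00001010110
-------------------
       001100011001
(the carry out of the leftmost column, 0, becomes the leading bit)
Decimal check:
  01011000011 = 512 + 128 + 64 + 2 + 1 = 707
  00001010110 = 64 + 16 + 4 + 2 = 86
  707 + 86 = 793, and 001100011001 = 512 + 256 + 16 + 8 + 1 = 793 ✓



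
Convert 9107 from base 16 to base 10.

Expand by place value (powers of 16):
9107 = 9 × 16^3 + 1 × 16^2 + 0 × 16^1 + 7 × 16^0
= 9 × 4096 + 1 × 256 + 0 × 16 + 7 × 1
= 36864 + 256 + 0 + 7
= 37127



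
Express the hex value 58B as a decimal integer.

Expand by place value (powers of 16):
Digit values: B = 11
58B = 5 × 16^2 + 8 × 16^1 + 11 × 16^0
= 5 × 256 + 8 × 16 + 11 × 1
= 1280 + 128 + 11
= 1419



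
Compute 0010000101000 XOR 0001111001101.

XOR: 1 when bits differ
  0010000101000
^ 0001111001101
---------------
  0011111100101
Decimal: 1064 ^ 973 = 2021



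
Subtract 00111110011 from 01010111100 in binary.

Method 1 - Direct subtraction (column by column from the right: bit − bit − borrow-in; if negative, add 2 and borrow 1 from the next column):
borrow: 01110000110
        01010111100
-       00111110011
-------------------
        00011001001

Method 2 - Add two's complement:
Two's complement of 00111110011: invert → 11000001100, add 1 → 11000001101
  01010111100
+ 11000001101
-------------
 100011001001  (end carry out of the top bit = 1)
Discarding the end carry: 00011001001
Decimal check:
  01010111100 = 512 + 128 + 32 + 16 + 8 + 4 = 700
  00111110011 = 256 + 128 + 64 + 32 + 16 + 2 + 1 = 499
  700 - 499 = 201, and 00011001001 = 128 + 64 + 8 + 1 = 201 ✓



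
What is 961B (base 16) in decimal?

Expand by place value (powers of 16):
Digit values: B = 11
961B = 9 × 16^3 + 6 × 16^2 + 1 × 16^1 + 11 × 16^0
= 9 × 4096 + 6 × 256 + 1 × 16 + 11 × 1
= 36864 + 1536 + 16 + 11
= 38427



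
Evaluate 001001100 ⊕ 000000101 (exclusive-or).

XOR: 1 when bits differ
  001001100
^ 000000101
-----------
  001001001
Decimal: 76 ^ 5 = 73



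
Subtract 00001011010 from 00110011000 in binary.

Method 1 - Direct subtraction (column by column from the right: bit − bit − borrow-in; if negative, add 2 and borrow 1 from the next column):
borrow: 00011111100
        00110011000
-       00001011010
-------------------
        00100111110

Method 2 - Add two's complement:
Two's complement of 00001011010: invert → 11110100101, add 1 → 11110100110
  00110011000
+ 11110100110
-------------
 100100111110  (end carry out of the top bit = 1)
Discarding the end carry: 00100111110
Decimal check:
  00110011000 = 256 + 128 + 16 + 8 = 408
  00001011010 = 64 + 16 + 8 + 2 = 90
  408 - 90 = 318, and 00100111110 = 256 + 32 + 16 + 8 + 4 + 2 = 318 ✓



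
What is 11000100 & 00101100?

AND: 1 only when both bits are 1
  11000100
& 00101100
----------
  00000100
Decimal: 196 & 44 = 4



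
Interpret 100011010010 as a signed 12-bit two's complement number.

Binary: 100011010010
Sign bit: 1 (negative)
Invert: 011100101101
Add 1:  011100101110
Magnitude: 011100101110 = 1024 + 512 + 256 + 32 + 8 + 4 + 2 = 1838
Value: -1838



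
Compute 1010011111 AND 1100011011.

AND: 1 only when both bits are 1
  1010011111
& 1100011011
------------
  1000011011
Decimal: 671 & 795 = 539



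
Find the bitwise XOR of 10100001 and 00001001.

XOR: 1 when bits differ
  10100001
^ 00001001
----------
  10101000
Decimal: 161 ^ 9 = 168



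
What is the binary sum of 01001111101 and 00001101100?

Add column by column from the right: bit + bit + carry-in; write the sum mod 2, carry 1 when the sum is 2 or 3.
carry:  00011111000
        01001111101
+       00001101100
-------------------
       001011101001
(the carry out of the leftmost column, 0, becomes the leading bit)
Decimal check:
  01001111101 = 512 + 64 + 32 + 16 + 8 + 4 + 1 = 637
  00001101100 = 64 + 32 + 8 + 4 = 108
  637 + 108 = 745, and 001011101001 = 512 + 128 + 64 + 32 + 8 + 1 = 745 ✓



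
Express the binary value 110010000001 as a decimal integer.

Sum of powers of 2 for each 1-bit:
2^0 + 2^7 + 2^10 + 2^11
= 1 + 128 + 1024 + 2048
= 3201



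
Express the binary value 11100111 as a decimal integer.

Sum of powers of 2 for each 1-bit:
2^0 + 2^1 + 2^2 + 2^5 + 2^6 + 2^7
= 1 + 2 + 4 + 32 + 64 + 128
= 231



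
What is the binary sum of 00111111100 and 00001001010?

Add column by column from the right: bit + bit + carry-in; write the sum mod 2, carry 1 when the sum is 2 or 3.
carry:  01111110000
        00111111100
+       00001001010
-------------------
       001001000110
(the carry out of the leftmost column, 0, becomes the leading bit)
Decimal check:
  00111111100 = 256 + 128 + 64 + 32 + 16 + 8 + 4 = 508
  00001001010 = 64 + 8 + 2 = 74
  508 + 74 = 582, and 001001000110 = 512 + 64 + 4 + 2 = 582 ✓



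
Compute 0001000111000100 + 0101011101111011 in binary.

Add column by column from the right: bit + bit + carry-in; write the sum mod 2, carry 1 when the sum is 2 or 3.
carry:  0010111110000000
        0001000111000100
+       0101011101111011
------------------------
       00110100100111111
(the carry out of the leftmost column, 0, becomes the leading bit)
Decimal check:
  0001000111000100 = 4096 + 256 + 128 + 64 + 4 = 4548
  0101011101111011 = 16384 + 4096 + 1024 + 512 + 256 + 64 + 32 + 16 + 8 + 2 + 1 = 22395
  4548 + 22395 = 26943, and 00110100100111111 = 16384 + 8192 + 2048 + 256 + 32 + 16 + 8 + 4 + 2 + 1 = 26943 ✓



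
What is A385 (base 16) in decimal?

Expand by place value (powers of 16):
Digit values: A = 10
A385 = 10 × 16^3 + 3 × 16^2 + 8 × 16^1 + 5 × 16^0
= 10 × 4096 + 3 × 256 + 8 × 16 + 5 × 1
= 40960 + 768 + 128 + 5
= 41861



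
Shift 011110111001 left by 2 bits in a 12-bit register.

Original: 011110111001 (decimal 1977)
Shift left by 2 positions
Append 2 zeros on the right and drop the 2 high bits that overflow the 12-bit width
Result: 111011100100 (decimal 3812)
Equivalent: 1977 << 2 = 1977 × 2^2 = 7908, truncated to 12 bits = 3812



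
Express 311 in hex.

Using repeated division by 16 (digits 10–15 are A–F):
311 ÷ 16 = 19 remainder 7
19 ÷ 16 = 1 remainder 3
1 ÷ 16 = 0 remainder 1
Reading remainders bottom to top: 137



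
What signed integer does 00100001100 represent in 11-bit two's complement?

Binary: 00100001100
Sign bit: 0 (non-negative)
Read directly as an unsigned value:
00100001100 = 256 + 8 + 4 = 268
Value: 268



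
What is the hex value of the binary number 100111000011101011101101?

Group into 4-bit nibbles from right:
  1001 = 9
  1100 = C
  0011 = 3
  1010 = A
  1110 = E
  1101 = D
Result: 9C3AED



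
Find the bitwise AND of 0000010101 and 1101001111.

AND: 1 only when both bits are 1
  0000010101
& 1101001111
------------
  0000000101
Decimal: 21 & 847 = 5



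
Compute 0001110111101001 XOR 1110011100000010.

XOR: 1 when bits differ
  0001110111101001
^ 1110011100000010
------------------
  1111101011101011
Decimal: 7657 ^ 59138 = 64235



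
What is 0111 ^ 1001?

XOR: 1 when bits differ
  0111
^ 1001
------
  1110
Decimal: 7 ^ 9 = 14



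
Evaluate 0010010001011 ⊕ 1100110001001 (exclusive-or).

XOR: 1 when bits differ
  0010010001011
^ 1100110001001
---------------
  1110100000010
Decimal: 1163 ^ 6537 = 7426



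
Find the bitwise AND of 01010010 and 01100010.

AND: 1 only when both bits are 1
  01010010
& 01100010
----------
  01000010
Decimal: 82 & 98 = 66



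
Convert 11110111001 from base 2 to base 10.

Sum of powers of 2 for each 1-bit:
2^0 + 2^3 + 2^4 + 2^5 + 2^7 + 2^8 + 2^9 + 2^10
= 1 + 8 + 16 + 32 + 128 + 256 + 512 + 1024
= 1977



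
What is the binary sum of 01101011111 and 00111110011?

Add column by column from the right: bit + bit + carry-in; write the sum mod 2, carry 1 when the sum is 2 or 3.
carry:  11111111110
        01101011111
+       00111110011
-------------------
       010101010010
(the carry out of the leftmost column, 0, becomes the leading bit)
Decimal check:
  01101011111 = 512 + 256 + 64 + 16 + 8 + 4 + 2 + 1 = 863
  00111110011 = 256 + 128 + 64 + 32 + 16 + 2 + 1 = 499
  863 + 499 = 1362, and 010101010010 = 1024 + 256 + 64 + 16 + 2 = 1362 ✓



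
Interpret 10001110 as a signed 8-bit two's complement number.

Binary: 10001110
Sign bit: 1 (negative)
Invert: 01110001
Add 1:  01110010
Magnitude: 01110010 = 64 + 32 + 16 + 2 = 114
Value: -114



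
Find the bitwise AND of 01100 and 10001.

AND: 1 only when both bits are 1
  01100
& 10001
-------
  00000
Decimal: 12 & 17 = 0



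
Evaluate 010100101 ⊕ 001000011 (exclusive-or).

XOR: 1 when bits differ
  010100101
^ 001000011
-----------
  011100110
Decimal: 165 ^ 67 = 230



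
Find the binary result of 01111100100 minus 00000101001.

Method 1 - Direct subtraction (column by column from the right: bit − bit − borrow-in; if negative, add 2 and borrow 1 from the next column):
borrow: 00001110110
        01111100100
-       00000101001
-------------------
        01110111011

Method 2 - Add two's complement:
Two's complement of 00000101001: invert → 11111010110, add 1 → 11111010111
  01111100100
+ 11111010111
-------------
 101110111011  (end carry out of the top bit = 1)
Discarding the end carry: 01110111011
Decimal check:
  01111100100 = 512 + 256 + 128 + 64 + 32 + 4 = 996
  00000101001 = 32 + 8 + 1 = 41
  996 - 41 = 955, and 01110111011 = 512 + 256 + 128 + 32 + 16 + 8 + 2 + 1 = 955 ✓



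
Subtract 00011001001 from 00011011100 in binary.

Method 1 - Direct subtraction (column by column from the right: bit − bit − borrow-in; if negative, add 2 and borrow 1 from the next column):
borrow: 00000000110
        00011011100
-       00011001001
-------------------
        00000010011

Method 2 - Add two's complement:
Two's complement of 00011001001: invert → 11100110110, add 1 → 11100110111
  00011011100
+ 11100110111
-------------
 100000010011  (end carry out of the top bit = 1)
Discarding the end carry: 00000010011
Decimal check:
  00011011100 = 128 + 64 + 16 + 8 + 4 = 220
  00011001001 = 128 + 64 + 8 + 1 = 201
  220 - 201 = 19, and 00000010011 = 16 + 2 + 1 = 19 ✓



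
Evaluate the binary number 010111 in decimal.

Sum of powers of 2 for each 1-bit:
2^0 + 2^1 + 2^2 + 2^4
= 1 + 2 + 4 + 16
= 23



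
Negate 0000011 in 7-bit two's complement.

Original: 0000011
Step 1 - Invert all bits: 1111100
Step 2 - Add 1: 1111101
Verification: 0000011 + 1111101 = 10000000; discarding the end carry (carry out of the top bit) leaves the 7-bit value 0000000, as required for x + (-x)



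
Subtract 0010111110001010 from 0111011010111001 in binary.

Method 1 - Direct subtraction (column by column from the right: bit − bit − borrow-in; if negative, add 2 and borrow 1 from the next column):
borrow: 0001111000011100
        0111011010111001
-       0010111110001010
------------------------
        0100011100101111

Method 2 - Add two's complement:
Two's complement of 0010111110001010: invert → 1101000001110101, add 1 → 1101000001110110
  0111011010111001
+ 1101000001110110
------------------
 10100011100101111  (end carry out of the top bit = 1)
Discarding the end carry: 0100011100101111
Decimal check:
  0111011010111001 = 16384 + 8192 + 4096 + 1024 + 512 + 128 + 32 + 16 + 8 + 1 = 30393
  0010111110001010 = 8192 + 2048 + 1024 + 512 + 256 + 128 + 8 + 2 = 12170
  30393 - 12170 = 18223, and 0100011100101111 = 16384 + 1024 + 512 + 256 + 32 + 8 + 4 + 2 + 1 = 18223 ✓



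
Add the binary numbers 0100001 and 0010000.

Add column by column from the right: bit + bit + carry-in; write the sum mod 2, carry 1 when the sum is 2 or 3.
carry:  0000000
        0100001
+       0010000
---------------
       00110001
(the carry out of the leftmost column, 0, becomes the leading bit)
Decimal check:
  0100001 = 32 + 1 = 33
  0010000 = 16
  33 + 16 = 49, and 00110001 = 32 + 16 + 1 = 49 ✓



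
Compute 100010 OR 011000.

OR: 1 when either bit is 1
  100010
| 011000
--------
  111010
Decimal: 34 | 24 = 58



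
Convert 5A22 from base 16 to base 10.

Expand by place value (powers of 16):
Digit values: A = 10
5A22 = 5 × 16^3 + 10 × 16^2 + 2 × 16^1 + 2 × 16^0
= 5 × 4096 + 10 × 256 + 2 × 16 + 2 × 1
= 20480 + 2560 + 32 + 2
= 23074



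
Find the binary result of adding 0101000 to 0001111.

Add column by column from the right: bit + bit + carry-in; write the sum mod 2, carry 1 when the sum is 2 or 3.
carry:  0010000
        0101000
+       0001111
---------------
       00110111
(the carry out of the leftmost column, 0, becomes the leading bit)
Decimal check:
  0101000 = 32 + 8 = 40
  0001111 = 8 + 4 + 2 + 1 = 15
  40 + 15 = 55, and 00110111 = 32 + 16 + 4 + 2 + 1 = 55 ✓



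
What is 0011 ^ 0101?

XOR: 1 when bits differ
  0011
^ 0101
------
  0110
Decimal: 3 ^ 5 = 6



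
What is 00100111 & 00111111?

AND: 1 only when both bits are 1
  00100111
& 00111111
----------
  00100111
Decimal: 39 & 63 = 39



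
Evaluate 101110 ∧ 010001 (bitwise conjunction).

AND: 1 only when both bits are 1
  101110
& 010001
--------
  000000
Decimal: 46 & 17 = 0



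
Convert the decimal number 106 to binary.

Using repeated division by 2:
106 ÷ 2 = 53 remainder 0
53 ÷ 2 = 26 remainder 1
26 ÷ 2 = 13 remainder 0
13 ÷ 2 = 6 remainder 1
6 ÷ 2 = 3 remainder 0
3 ÷ 2 = 1 remainder 1
1 ÷ 2 = 0 remainder 1
Reading remainders bottom to top: 1101010



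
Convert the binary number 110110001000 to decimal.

Sum of powers of 2 for each 1-bit:
2^3 + 2^7 + 2^8 + 2^10 + 2^11
= 8 + 128 + 256 + 1024 + 2048
= 3464



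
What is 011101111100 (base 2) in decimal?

Sum of powers of 2 for each 1-bit:
2^2 + 2^3 + 2^4 + 2^5 + 2^6 + 2^8 + 2^9 + 2^10
= 4 + 8 + 16 + 32 + 64 + 256 + 512 + 1024
= 1916



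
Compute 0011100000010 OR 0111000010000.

OR: 1 when either bit is 1
  0011100000010
| 0111000010000
---------------
  0111100010010
Decimal: 1794 | 3600 = 3858



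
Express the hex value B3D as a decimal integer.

Expand by place value (powers of 16):
Digit values: B = 11, D = 13
B3D = 11 × 16^2 + 3 × 16^1 + 13 × 16^0
= 11 × 256 + 3 × 16 + 13 × 1
= 2816 + 48 + 13
= 2877



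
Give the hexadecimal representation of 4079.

Using repeated division by 16 (digits 10–15 are A–F):
4079 ÷ 16 = 254 remainder 15 (F)
254 ÷ 16 = 15 remainder 14 (E)
15 ÷ 16 = 0 remainder 15 (F)
Reading remainders bottom to top: FEF



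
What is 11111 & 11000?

AND: 1 only when both bits are 1
  11111
& 11000
-------
  11000
Decimal: 31 & 24 = 24



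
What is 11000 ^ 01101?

XOR: 1 when bits differ
  11000
^ 01101
-------
  10101
Decimal: 24 ^ 13 = 21



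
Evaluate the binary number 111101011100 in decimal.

Sum of powers of 2 for each 1-bit:
2^2 + 2^3 + 2^4 + 2^6 + 2^8 + 2^9 + 2^10 + 2^11
= 4 + 8 + 16 + 64 + 256 + 512 + 1024 + 2048
= 3932



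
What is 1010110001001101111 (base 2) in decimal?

Sum of powers of 2 for each 1-bit:
2^0 + 2^1 + 2^2 + 2^3 + 2^5 + 2^6 + 2^9 + 2^13 + 2^14 + 2^16 + 2^18
= 1 + 2 + 4 + 8 + 32 + 64 + 512 + 8192 + 16384 + 65536 + 262144
= 352879



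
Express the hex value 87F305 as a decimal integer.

Expand by place value (powers of 16):
Digit values: F = 15
87F305 = 8 × 16^5 + 7 × 16^4 + 15 × 16^3 + 3 × 16^2 + 0 × 16^1 + 5 × 16^0
= 8 × 1048576 + 7 × 65536 + 15 × 4096 + 3 × 256 + 0 × 16 + 5 × 1
= 8388608 + 458752 + 61440 + 768 + 0 + 5
= 8909573



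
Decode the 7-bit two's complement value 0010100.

Binary: 0010100
Sign bit: 0 (non-negative)
Read directly as an unsigned value:
0010100 = 16 + 4 = 20
Value: 20



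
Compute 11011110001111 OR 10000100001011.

OR: 1 when either bit is 1
  11011110001111
| 10000100001011
----------------
  11011110001111
Decimal: 14223 | 8459 = 14223



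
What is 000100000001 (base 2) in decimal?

Sum of powers of 2 for each 1-bit:
2^0 + 2^8
= 1 + 256
= 257



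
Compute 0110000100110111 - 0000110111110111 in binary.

Method 1 - Direct subtraction (column by column from the right: bit − bit − borrow-in; if negative, add 2 and borrow 1 from the next column):
borrow: 0011111110000000
        0110000100110111
-       0000110111110111
------------------------
        0101001101000000

Method 2 - Add two's complement:
Two's complement of 0000110111110111: invert → 1111001000001000, add 1 → 1111001000001001
  0110000100110111
+ 1111001000001001
------------------
 10101001101000000  (end carry out of the top bit = 1)
Discarding the end carry: 0101001101000000
Decimal check:
  0110000100110111 = 16384 + 8192 + 256 + 32 + 16 + 4 + 2 + 1 = 24887
  0000110111110111 = 2048 + 1024 + 256 + 128 + 64 + 32 + 16 + 4 + 2 + 1 = 3575
  24887 - 3575 = 21312, and 0101001101000000 = 16384 + 4096 + 512 + 256 + 64 = 21312 ✓



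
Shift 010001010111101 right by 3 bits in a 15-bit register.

Original: 010001010111101 (decimal 8893)
Shift right by 3 positions
Drop the 3 low bits; fill with zeros on the left
Result: 000010001010111 (decimal 1111)
Equivalent: 8893 >> 3 = 8893 ÷ 2^3 = 1111



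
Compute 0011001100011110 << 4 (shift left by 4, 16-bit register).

Original: 0011001100011110 (decimal 13086)
Shift left by 4 positions
Append 4 zeros on the right and drop the 4 high bits that overflow the 16-bit width
Result: 0011000111100000 (decimal 12768)
Equivalent: 13086 << 4 = 13086 × 2^4 = 209376, truncated to 16 bits = 12768



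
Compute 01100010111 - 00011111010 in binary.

Method 1 - Direct subtraction (column by column from the right: bit − bit − borrow-in; if negative, add 2 and borrow 1 from the next column):
borrow: 00111110000
        01100010111
-       00011111010
-------------------
        01000011101

Method 2 - Add two's complement:
Two's complement of 00011111010: invert → 11100000101, add 1 → 11100000110
  01100010111
+ 11100000110
-------------
 101000011101  (end carry out of the top bit = 1)
Discarding the end carry: 01000011101
Decimal check:
  01100010111 = 512 + 256 + 16 + 4 + 2 + 1 = 791
  00011111010 = 128 + 64 + 32 + 16 + 8 + 2 = 250
  791 - 250 = 541, and 01000011101 = 512 + 16 + 8 + 4 + 1 = 541 ✓



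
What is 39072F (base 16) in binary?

Convert each hex digit to 4 bits:
  3 = 0011
  9 = 1001
  0 = 0000
  7 = 0111
  2 = 0010
  F = 1111
Concatenate: 001110010000011100101111



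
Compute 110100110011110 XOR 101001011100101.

XOR: 1 when bits differ
  110100110011110
^ 101001011100101
-----------------
  011101101111011
Decimal: 27038 ^ 21221 = 15227



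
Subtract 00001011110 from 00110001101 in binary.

Method 1 - Direct subtraction (column by column from the right: bit − bit − borrow-in; if negative, add 2 and borrow 1 from the next column):
borrow: 00011111100
        00110001101
-       00001011110
-------------------
        00100101111

Method 2 - Add two's complement:
Two's complement of 00001011110: invert → 11110100001, add 1 → 11110100010
  00110001101
+ 11110100010
-------------
 100100101111  (end carry out of the top bit = 1)
Discarding the end carry: 00100101111
Decimal check:
  00110001101 = 256 + 128 + 8 + 4 + 1 = 397
  00001011110 = 64 + 16 + 8 + 4 + 2 = 94
  397 - 94 = 303, and 00100101111 = 256 + 32 + 8 + 4 + 2 + 1 = 303 ✓



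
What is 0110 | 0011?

OR: 1 when either bit is 1
  0110
| 0011
------
  0111
Decimal: 6 | 3 = 7



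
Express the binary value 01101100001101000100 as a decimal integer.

Sum of powers of 2 for each 1-bit:
2^2 + 2^6 + 2^8 + 2^9 + 2^14 + 2^15 + 2^17 + 2^18
= 4 + 64 + 256 + 512 + 16384 + 32768 + 131072 + 262144
= 443204



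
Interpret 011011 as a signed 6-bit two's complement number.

Binary: 011011
Sign bit: 0 (non-negative)
Read directly as an unsigned value:
011011 = 16 + 8 + 2 + 1 = 27
Value: 27



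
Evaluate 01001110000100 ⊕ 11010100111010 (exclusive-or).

XOR: 1 when bits differ
  01001110000100
^ 11010100111010
----------------
  10011010111110
Decimal: 4996 ^ 13626 = 9918



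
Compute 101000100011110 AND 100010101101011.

AND: 1 only when both bits are 1
  101000100011110
& 100010101101011
-----------------
  100000100001010
Decimal: 20766 & 17771 = 16650



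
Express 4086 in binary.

Using repeated division by 2:
4086 ÷ 2 = 2043 remainder 0
2043 ÷ 2 = 1021 remainder 1
1021 ÷ 2 = 510 remainder 1
510 ÷ 2 = 255 remainder 0
255 ÷ 2 = 127 remainder 1
127 ÷ 2 = 63 remainder 1
63 ÷ 2 = 31 remainder 1
31 ÷ 2 = 15 remainder 1
15 ÷ 2 = 7 remainder 1
7 ÷ 2 = 3 remainder 1
3 ÷ 2 = 1 remainder 1
1 ÷ 2 = 0 remainder 1
Reading remainders bottom to top: 111111110110



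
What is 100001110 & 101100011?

AND: 1 only when both bits are 1
  100001110
& 101100011
-----------
  100000010
Decimal: 270 & 355 = 258



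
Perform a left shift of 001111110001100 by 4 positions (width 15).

Original: 001111110001100 (decimal 8076)
Shift left by 4 positions
Append 4 zeros on the right and drop the 4 high bits that overflow the 15-bit width
Result: 111100011000000 (decimal 30912)
Equivalent: 8076 << 4 = 8076 × 2^4 = 129216, truncated to 15 bits = 30912



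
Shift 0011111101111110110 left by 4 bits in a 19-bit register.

Original: 0011111101111110110 (decimal 130038)
Shift left by 4 positions
Append 4 zeros on the right and drop the 4 high bits that overflow the 19-bit width
Result: 1111011111101100000 (decimal 507744)
Equivalent: 130038 << 4 = 130038 × 2^4 = 2080608, truncated to 19 bits = 507744



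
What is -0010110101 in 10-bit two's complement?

Original: 0010110101
Step 1 - Invert all bits: 1101001010
Step 2 - Add 1: 1101001011
Verification: 0010110101 + 1101001011 = 10000000000; discarding the end carry (carry out of the top bit) leaves the 10-bit value 0000000000, as required for x + (-x)



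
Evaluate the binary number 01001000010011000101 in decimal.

Sum of powers of 2 for each 1-bit:
2^0 + 2^2 + 2^6 + 2^7 + 2^10 + 2^15 + 2^18
= 1 + 4 + 64 + 128 + 1024 + 32768 + 262144
= 296133



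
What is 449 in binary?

Using repeated division by 2:
449 ÷ 2 = 224 remainder 1
224 ÷ 2 = 112 remainder 0
112 ÷ 2 = 56 remainder 0
56 ÷ 2 = 28 remainder 0
28 ÷ 2 = 14 remainder 0
14 ÷ 2 = 7 remainder 0
7 ÷ 2 = 3 remainder 1
3 ÷ 2 = 1 remainder 1
1 ÷ 2 = 0 remainder 1
Reading remainders bottom to top: 111000001



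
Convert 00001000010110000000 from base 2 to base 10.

Sum of powers of 2 for each 1-bit:
2^7 + 2^8 + 2^10 + 2^15
= 128 + 256 + 1024 + 32768
= 34176



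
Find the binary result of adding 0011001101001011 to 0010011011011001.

Add column by column from the right: bit + bit + carry-in; write the sum mod 2, carry 1 when the sum is 2 or 3.
carry:  0100111110110110
        0011001101001011
+       0010011011011001
------------------------
       00101101000100100
(the carry out of the leftmost column, 0, becomes the leading bit)
Decimal check:
  0011001101001011 = 8192 + 4096 + 512 + 256 + 64 + 8 + 2 + 1 = 13131
  0010011011011001 = 8192 + 1024 + 512 + 128 + 64 + 16 + 8 + 1 = 9945
  13131 + 9945 = 23076, and 00101101000100100 = 16384 + 4096 + 2048 + 512 + 32 + 4 = 23076 ✓



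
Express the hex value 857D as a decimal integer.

Expand by place value (powers of 16):
Digit values: D = 13
857D = 8 × 16^3 + 5 × 16^2 + 7 × 16^1 + 13 × 16^0
= 8 × 4096 + 5 × 256 + 7 × 16 + 13 × 1
= 32768 + 1280 + 112 + 13
= 34173



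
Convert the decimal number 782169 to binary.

Using repeated division by 2:
782169 ÷ 2 = 391084 remainder 1
391084 ÷ 2 = 195542 remainder 0
195542 ÷ 2 = 97771 remainder 0
97771 ÷ 2 = 48885 remainder 1
48885 ÷ 2 = 24442 remainder 1
24442 ÷ 2 = 12221 remainder 0
12221 ÷ 2 = 6110 remainder 1
6110 ÷ 2 = 3055 remainder 0
3055 ÷ 2 = 1527 remainder 1
1527 ÷ 2 = 763 remainder 1
763 ÷ 2 = 381 remainder 1
381 ÷ 2 = 190 remainder 1
190 ÷ 2 = 95 remainder 0
95 ÷ 2 = 47 remainder 1
47 ÷ 2 = 23 remainder 1
23 ÷ 2 = 11 remainder 1
11 ÷ 2 = 5 remainder 1
5 ÷ 2 = 2 remainder 1
2 ÷ 2 = 1 remainder 0
1 ÷ 2 = 0 remainder 1
Reading remainders bottom to top: 10111110111101011001



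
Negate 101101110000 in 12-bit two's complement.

Original (sign bit 1, negative): 101101110000
Step 1 - Invert all bits: 010010001111
Step 2 - Add 1: 010010010000
Verification: 101101110000 + 010010010000 = 1000000000000; discarding the end carry (carry out of the top bit) leaves the 12-bit value 000000000000, as required for x + (-x)



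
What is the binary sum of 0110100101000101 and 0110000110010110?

Add column by column from the right: bit + bit + carry-in; write the sum mod 2, carry 1 when the sum is 2 or 3.
carry:  1100001000001000
        0110100101000101
+       0110000110010110
------------------------
       01100101011011011
(the carry out of the leftmost column, 0, becomes the leading bit)
Decimal check:
  0110100101000101 = 16384 + 8192 + 2048 + 256 + 64 + 4 + 1 = 26949
  0110000110010110 = 16384 + 8192 + 256 + 128 + 16 + 4 + 2 = 24982
  26949 + 24982 = 51931, and 01100101011011011 = 32768 + 16384 + 2048 + 512 + 128 + 64 + 16 + 8 + 2 + 1 = 51931 ✓



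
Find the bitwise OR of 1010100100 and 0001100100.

OR: 1 when either bit is 1
  1010100100
| 0001100100
------------
  1011100100
Decimal: 676 | 100 = 740



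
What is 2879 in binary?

Using repeated division by 2:
2879 ÷ 2 = 1439 remainder 1
1439 ÷ 2 = 719 remainder 1
719 ÷ 2 = 359 remainder 1
359 ÷ 2 = 179 remainder 1
179 ÷ 2 = 89 remainder 1
89 ÷ 2 = 44 remainder 1
44 ÷ 2 = 22 remainder 0
22 ÷ 2 = 11 remainder 0
11 ÷ 2 = 5 remainder 1
5 ÷ 2 = 2 remainder 1
2 ÷ 2 = 1 remainder 0
1 ÷ 2 = 0 remainder 1
Reading remainders bottom to top: 101100111111



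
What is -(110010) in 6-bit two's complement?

Original (sign bit 1, negative): 110010
Step 1 - Invert all bits: 001101
Step 2 - Add 1: 001110
Verification: 110010 + 001110 = 1000000; discarding the end carry (carry out of the top bit) leaves the 6-bit value 000000, as required for x + (-x)



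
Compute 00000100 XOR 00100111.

XOR: 1 when bits differ
  00000100
^ 00100111
----------
  00100011
Decimal: 4 ^ 39 = 35



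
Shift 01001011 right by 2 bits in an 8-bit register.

Original: 01001011 (decimal 75)
Shift right by 2 positions
Drop the 2 low bits; fill with zeros on the left
Result: 00010010 (decimal 18)
Equivalent: 75 >> 2 = 75 ÷ 2^2 = 18



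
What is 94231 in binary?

Using repeated division by 2:
94231 ÷ 2 = 47115 remainder 1
47115 ÷ 2 = 23557 remainder 1
23557 ÷ 2 = 11778 remainder 1
11778 ÷ 2 = 5889 remainder 0
5889 ÷ 2 = 2944 remainder 1
2944 ÷ 2 = 1472 remainder 0
1472 ÷ 2 = 736 remainder 0
736 ÷ 2 = 368 remainder 0
368 ÷ 2 = 184 remainder 0
184 ÷ 2 = 92 remainder 0
92 ÷ 2 = 46 remainder 0
46 ÷ 2 = 23 remainder 0
23 ÷ 2 = 11 remainder 1
11 ÷ 2 = 5 remainder 1
5 ÷ 2 = 2 remainder 1
2 ÷ 2 = 1 remainder 0
1 ÷ 2 = 0 remainder 1
Reading remainders bottom to top: 10111000000010111



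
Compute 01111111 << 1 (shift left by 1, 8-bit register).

Original: 01111111 (decimal 127)
Shift left by 1 position
Append 1 zero on the right
Result: 11111110 (decimal 254)
Equivalent: 127 << 1 = 127 × 2^1 = 254



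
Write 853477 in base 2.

Using repeated division by 2:
853477 ÷ 2 = 426738 remainder 1
426738 ÷ 2 = 213369 remainder 0
213369 ÷ 2 = 106684 remainder 1
106684 ÷ 2 = 53342 remainder 0
53342 ÷ 2 = 26671 remainder 0
26671 ÷ 2 = 13335 remainder 1
13335 ÷ 2 = 6667 remainder 1
6667 ÷ 2 = 3333 remainder 1
3333 ÷ 2 = 1666 remainder 1
1666 ÷ 2 = 833 remainder 0
833 ÷ 2 = 416 remainder 1
416 ÷ 2 = 208 remainder 0
208 ÷ 2 = 104 remainder 0
104 ÷ 2 = 52 remainder 0
52 ÷ 2 = 26 remainder 0
26 ÷ 2 = 13 remainder 0
13 ÷ 2 = 6 remainder 1
6 ÷ 2 = 3 remainder 0
3 ÷ 2 = 1 remainder 1
1 ÷ 2 = 0 remainder 1
Reading remainders bottom to top: 11010000010111100101



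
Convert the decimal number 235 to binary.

Using repeated division by 2:
235 ÷ 2 = 117 remainder 1
117 ÷ 2 = 58 remainder 1
58 ÷ 2 = 29 remainder 0
29 ÷ 2 = 14 remainder 1
14 ÷ 2 = 7 remainder 0
7 ÷ 2 = 3 remainder 1
3 ÷ 2 = 1 remainder 1
1 ÷ 2 = 0 remainder 1
Reading remainders bottom to top: 11101011



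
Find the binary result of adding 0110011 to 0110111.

Add column by column from the right: bit + bit + carry-in; write the sum mod 2, carry 1 when the sum is 2 or 3.
carry:  1101110
        0110011
+       0110111
---------------
       01101010
(the carry out of the leftmost column, 0, becomes the leading bit)
Decimal check:
  0110011 = 32 + 16 + 2 + 1 = 51
  0110111 = 32 + 16 + 4 + 2 + 1 = 55
  51 + 55 = 106, and 01101010 = 64 + 32 + 8 + 2 = 106 ✓



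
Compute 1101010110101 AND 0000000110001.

AND: 1 only when both bits are 1
  1101010110101
& 0000000110001
---------------
  0000000110001
Decimal: 6837 & 49 = 49



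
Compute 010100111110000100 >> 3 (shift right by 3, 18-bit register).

Original: 010100111110000100 (decimal 85892)
Shift right by 3 positions
Drop the 3 low bits; fill with zeros on the left
Result: 000010100111110000 (decimal 10736)
Equivalent: 85892 >> 3 = 85892 ÷ 2^3 = 10736



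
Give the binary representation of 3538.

Using repeated division by 2:
3538 ÷ 2 = 1769 remainder 0
1769 ÷ 2 = 884 remainder 1
884 ÷ 2 = 442 remainder 0
442 ÷ 2 = 221 remainder 0
221 ÷ 2 = 110 remainder 1
110 ÷ 2 = 55 remainder 0
55 ÷ 2 = 27 remainder 1
27 ÷ 2 = 13 remainder 1
13 ÷ 2 = 6 remainder 1
6 ÷ 2 = 3 remainder 0
3 ÷ 2 = 1 remainder 1
1 ÷ 2 = 0 remainder 1
Reading remainders bottom to top: 110111010010



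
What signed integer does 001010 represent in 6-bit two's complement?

Binary: 001010
Sign bit: 0 (non-negative)
Read directly as an unsigned value:
001010 = 8 + 2 = 10
Value: 10



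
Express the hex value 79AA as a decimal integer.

Expand by place value (powers of 16):
Digit values: A = 10
79AA = 7 × 16^3 + 9 × 16^2 + 10 × 16^1 + 10 × 16^0
= 7 × 4096 + 9 × 256 + 10 × 16 + 10 × 1
= 28672 + 2304 + 160 + 10
= 31146



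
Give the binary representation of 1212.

Using repeated division by 2:
1212 ÷ 2 = 606 remainder 0
606 ÷ 2 = 303 remainder 0
303 ÷ 2 = 151 remainder 1
151 ÷ 2 = 75 remainder 1
75 ÷ 2 = 37 remainder 1
37 ÷ 2 = 18 remainder 1
18 ÷ 2 = 9 remainder 0
9 ÷ 2 = 4 remainder 1
4 ÷ 2 = 2 remainder 0
2 ÷ 2 = 1 remainder 0
1 ÷ 2 = 0 remainder 1
Reading remainders bottom to top: 10010111100



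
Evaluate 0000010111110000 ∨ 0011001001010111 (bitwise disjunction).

OR: 1 when either bit is 1
  0000010111110000
| 0011001001010111
------------------
  0011011111110111
Decimal: 1520 | 12887 = 14327



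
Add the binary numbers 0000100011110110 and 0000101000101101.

Add column by column from the right: bit + bit + carry-in; write the sum mod 2, carry 1 when the sum is 2 or 3.
carry:  0001000111111000
        0000100011110110
+       0000101000101101
------------------------
       00001001100100011
(the carry out of the leftmost column, 0, becomes the leading bit)
Decimal check:
  0000100011110110 = 2048 + 128 + 64 + 32 + 16 + 4 + 2 = 2294
  0000101000101101 = 2048 + 512 + 32 + 8 + 4 + 1 = 2605
  2294 + 2605 = 4899, and 00001001100100011 = 4096 + 512 + 256 + 32 + 2 + 1 = 4899 ✓



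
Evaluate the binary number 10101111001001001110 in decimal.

Sum of powers of 2 for each 1-bit:
2^1 + 2^2 + 2^3 + 2^6 + 2^9 + 2^12 + 2^13 + 2^14 + 2^15 + 2^17 + 2^19
= 2 + 4 + 8 + 64 + 512 + 4096 + 8192 + 16384 + 32768 + 131072 + 524288
= 717390



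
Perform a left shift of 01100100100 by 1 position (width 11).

Original: 01100100100 (decimal 804)
Shift left by 1 position
Append 1 zero on the right
Result: 11001001000 (decimal 1608)
Equivalent: 804 << 1 = 804 × 2^1 = 1608



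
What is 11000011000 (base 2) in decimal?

Sum of powers of 2 for each 1-bit:
2^3 + 2^4 + 2^9 + 2^10
= 8 + 16 + 512 + 1024
= 1560



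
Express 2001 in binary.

Using repeated division by 2:
2001 ÷ 2 = 1000 remainder 1
1000 ÷ 2 = 500 remainder 0
500 ÷ 2 = 250 remainder 0
250 ÷ 2 = 125 remainder 0
125 ÷ 2 = 62 remainder 1
62 ÷ 2 = 31 remainder 0
31 ÷ 2 = 15 remainder 1
15 ÷ 2 = 7 remainder 1
7 ÷ 2 = 3 remainder 1
3 ÷ 2 = 1 remainder 1
1 ÷ 2 = 0 remainder 1
Reading remainders bottom to top: 11111010001



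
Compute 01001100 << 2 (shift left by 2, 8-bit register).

Original: 01001100 (decimal 76)
Shift left by 2 positions
Append 2 zeros on the right and drop the 2 high bits that overflow the 8-bit width
Result: 00110000 (decimal 48)
Equivalent: 76 << 2 = 76 × 2^2 = 304, truncated to 8 bits = 48



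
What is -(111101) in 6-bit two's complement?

Original (sign bit 1, negative): 111101
Step 1 - Invert all bits: 000010
Step 2 - Add 1: 000011
Verification: 111101 + 000011 = 1000000; discarding the end carry (carry out of the top bit) leaves the 6-bit value 000000, as required for x + (-x)



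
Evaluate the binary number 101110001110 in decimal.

Sum of powers of 2 for each 1-bit:
2^1 + 2^2 + 2^3 + 2^7 + 2^8 + 2^9 + 2^11
= 2 + 4 + 8 + 128 + 256 + 512 + 2048
= 2958



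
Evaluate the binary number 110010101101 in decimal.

Sum of powers of 2 for each 1-bit:
2^0 + 2^2 + 2^3 + 2^5 + 2^7 + 2^10 + 2^11
= 1 + 4 + 8 + 32 + 128 + 1024 + 2048
= 3245



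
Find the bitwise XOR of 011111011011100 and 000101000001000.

XOR: 1 when bits differ
  011111011011100
^ 000101000001000
-----------------
  011010011010100
Decimal: 16092 ^ 2568 = 13524



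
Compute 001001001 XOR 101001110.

XOR: 1 when bits differ
  001001001
^ 101001110
-----------
  100000111
Decimal: 73 ^ 334 = 263



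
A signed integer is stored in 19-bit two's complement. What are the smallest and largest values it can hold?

For 19-bit two's complement:
Minimum: -2^18 = -262144
Maximum: 2^18 - 1 = 262143



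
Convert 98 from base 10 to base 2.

Using repeated division by 2:
98 ÷ 2 = 49 remainder 0
49 ÷ 2 = 24 remainder 1
24 ÷ 2 = 12 remainder 0
12 ÷ 2 = 6 remainder 0
6 ÷ 2 = 3 remainder 0
3 ÷ 2 = 1 remainder 1
1 ÷ 2 = 0 remainder 1
Reading remainders bottom to top: 1100010

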